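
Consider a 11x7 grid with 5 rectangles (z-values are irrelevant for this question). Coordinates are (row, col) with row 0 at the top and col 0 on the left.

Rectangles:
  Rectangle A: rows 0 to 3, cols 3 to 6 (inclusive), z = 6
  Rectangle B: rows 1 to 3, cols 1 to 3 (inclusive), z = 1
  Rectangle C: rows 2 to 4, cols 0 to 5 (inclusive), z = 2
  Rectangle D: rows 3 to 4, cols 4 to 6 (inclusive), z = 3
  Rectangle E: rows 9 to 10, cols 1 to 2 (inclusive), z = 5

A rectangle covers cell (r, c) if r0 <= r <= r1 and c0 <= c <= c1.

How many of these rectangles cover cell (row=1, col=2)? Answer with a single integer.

Answer: 1

Derivation:
Check cell (1,2):
  A: rows 0-3 cols 3-6 -> outside (col miss)
  B: rows 1-3 cols 1-3 -> covers
  C: rows 2-4 cols 0-5 -> outside (row miss)
  D: rows 3-4 cols 4-6 -> outside (row miss)
  E: rows 9-10 cols 1-2 -> outside (row miss)
Count covering = 1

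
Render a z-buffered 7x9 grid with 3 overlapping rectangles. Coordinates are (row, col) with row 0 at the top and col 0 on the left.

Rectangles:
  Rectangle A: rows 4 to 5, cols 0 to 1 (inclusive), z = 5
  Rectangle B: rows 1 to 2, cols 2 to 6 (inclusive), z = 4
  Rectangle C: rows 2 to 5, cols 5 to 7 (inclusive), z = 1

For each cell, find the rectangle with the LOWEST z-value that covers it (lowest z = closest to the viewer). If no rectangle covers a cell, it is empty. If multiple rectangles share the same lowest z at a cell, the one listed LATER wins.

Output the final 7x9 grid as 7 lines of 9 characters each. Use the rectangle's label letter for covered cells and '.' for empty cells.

.........
..BBBBB..
..BBBCCC.
.....CCC.
AA...CCC.
AA...CCC.
.........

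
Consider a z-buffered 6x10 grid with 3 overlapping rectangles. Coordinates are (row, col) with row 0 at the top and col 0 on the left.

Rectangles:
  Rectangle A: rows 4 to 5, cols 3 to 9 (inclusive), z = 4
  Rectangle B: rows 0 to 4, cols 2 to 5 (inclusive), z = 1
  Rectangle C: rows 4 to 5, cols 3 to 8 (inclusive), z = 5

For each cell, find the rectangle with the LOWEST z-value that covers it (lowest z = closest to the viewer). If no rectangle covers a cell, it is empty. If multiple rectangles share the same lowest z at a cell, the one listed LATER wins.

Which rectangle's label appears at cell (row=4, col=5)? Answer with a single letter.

Check cell (4,5):
  A: rows 4-5 cols 3-9 z=4 -> covers; best now A (z=4)
  B: rows 0-4 cols 2-5 z=1 -> covers; best now B (z=1)
  C: rows 4-5 cols 3-8 z=5 -> covers; best now B (z=1)
Winner: B at z=1

Answer: B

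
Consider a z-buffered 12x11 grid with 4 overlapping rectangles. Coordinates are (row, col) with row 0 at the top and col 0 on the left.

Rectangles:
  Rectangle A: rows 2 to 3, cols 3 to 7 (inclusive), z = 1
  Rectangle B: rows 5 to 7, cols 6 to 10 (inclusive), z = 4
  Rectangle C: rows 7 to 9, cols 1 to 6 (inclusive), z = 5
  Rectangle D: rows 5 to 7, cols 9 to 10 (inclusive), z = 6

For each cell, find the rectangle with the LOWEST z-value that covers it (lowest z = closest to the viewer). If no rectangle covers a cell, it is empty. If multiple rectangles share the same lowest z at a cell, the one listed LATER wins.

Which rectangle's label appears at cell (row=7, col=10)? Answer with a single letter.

Answer: B

Derivation:
Check cell (7,10):
  A: rows 2-3 cols 3-7 -> outside (row miss)
  B: rows 5-7 cols 6-10 z=4 -> covers; best now B (z=4)
  C: rows 7-9 cols 1-6 -> outside (col miss)
  D: rows 5-7 cols 9-10 z=6 -> covers; best now B (z=4)
Winner: B at z=4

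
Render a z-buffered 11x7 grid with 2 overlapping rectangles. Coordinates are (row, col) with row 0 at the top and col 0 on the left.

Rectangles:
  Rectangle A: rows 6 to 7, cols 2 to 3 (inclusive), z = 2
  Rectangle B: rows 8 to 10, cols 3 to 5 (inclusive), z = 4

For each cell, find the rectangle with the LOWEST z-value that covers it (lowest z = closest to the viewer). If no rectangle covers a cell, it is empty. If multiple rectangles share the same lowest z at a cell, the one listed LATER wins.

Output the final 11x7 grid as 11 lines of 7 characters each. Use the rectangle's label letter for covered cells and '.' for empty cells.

.......
.......
.......
.......
.......
.......
..AA...
..AA...
...BBB.
...BBB.
...BBB.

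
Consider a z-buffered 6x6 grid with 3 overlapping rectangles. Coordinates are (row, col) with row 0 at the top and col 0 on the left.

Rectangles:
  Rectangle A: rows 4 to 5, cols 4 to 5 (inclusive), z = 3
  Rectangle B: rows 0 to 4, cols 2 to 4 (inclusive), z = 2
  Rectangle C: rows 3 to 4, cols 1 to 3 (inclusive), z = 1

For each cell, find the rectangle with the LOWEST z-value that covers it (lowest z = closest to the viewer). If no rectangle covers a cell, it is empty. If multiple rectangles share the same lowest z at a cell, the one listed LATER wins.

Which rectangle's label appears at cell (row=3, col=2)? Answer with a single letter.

Answer: C

Derivation:
Check cell (3,2):
  A: rows 4-5 cols 4-5 -> outside (row miss)
  B: rows 0-4 cols 2-4 z=2 -> covers; best now B (z=2)
  C: rows 3-4 cols 1-3 z=1 -> covers; best now C (z=1)
Winner: C at z=1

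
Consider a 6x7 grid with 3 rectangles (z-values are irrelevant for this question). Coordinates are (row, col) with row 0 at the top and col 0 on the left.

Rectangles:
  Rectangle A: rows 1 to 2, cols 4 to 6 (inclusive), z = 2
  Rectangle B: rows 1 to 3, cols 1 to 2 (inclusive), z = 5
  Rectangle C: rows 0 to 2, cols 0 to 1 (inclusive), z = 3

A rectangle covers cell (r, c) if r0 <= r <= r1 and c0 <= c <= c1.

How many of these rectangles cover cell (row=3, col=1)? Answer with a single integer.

Answer: 1

Derivation:
Check cell (3,1):
  A: rows 1-2 cols 4-6 -> outside (row miss)
  B: rows 1-3 cols 1-2 -> covers
  C: rows 0-2 cols 0-1 -> outside (row miss)
Count covering = 1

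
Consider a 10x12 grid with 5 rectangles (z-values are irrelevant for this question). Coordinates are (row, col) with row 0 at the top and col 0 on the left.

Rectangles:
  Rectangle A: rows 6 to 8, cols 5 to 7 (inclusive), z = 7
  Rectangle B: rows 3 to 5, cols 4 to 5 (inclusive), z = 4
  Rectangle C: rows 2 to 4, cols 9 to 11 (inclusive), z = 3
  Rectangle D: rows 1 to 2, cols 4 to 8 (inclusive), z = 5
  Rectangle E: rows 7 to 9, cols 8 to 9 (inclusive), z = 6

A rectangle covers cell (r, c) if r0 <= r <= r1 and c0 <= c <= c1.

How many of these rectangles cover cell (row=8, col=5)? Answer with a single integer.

Check cell (8,5):
  A: rows 6-8 cols 5-7 -> covers
  B: rows 3-5 cols 4-5 -> outside (row miss)
  C: rows 2-4 cols 9-11 -> outside (row miss)
  D: rows 1-2 cols 4-8 -> outside (row miss)
  E: rows 7-9 cols 8-9 -> outside (col miss)
Count covering = 1

Answer: 1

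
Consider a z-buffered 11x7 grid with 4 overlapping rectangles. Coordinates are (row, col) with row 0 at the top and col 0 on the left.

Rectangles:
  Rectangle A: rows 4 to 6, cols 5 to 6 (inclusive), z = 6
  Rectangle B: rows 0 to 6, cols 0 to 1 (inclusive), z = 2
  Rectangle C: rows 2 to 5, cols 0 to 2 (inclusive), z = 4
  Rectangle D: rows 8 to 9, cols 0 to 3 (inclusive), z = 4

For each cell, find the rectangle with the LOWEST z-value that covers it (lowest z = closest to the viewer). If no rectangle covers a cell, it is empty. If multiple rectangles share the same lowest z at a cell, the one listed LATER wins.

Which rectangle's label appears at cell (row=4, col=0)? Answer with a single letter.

Answer: B

Derivation:
Check cell (4,0):
  A: rows 4-6 cols 5-6 -> outside (col miss)
  B: rows 0-6 cols 0-1 z=2 -> covers; best now B (z=2)
  C: rows 2-5 cols 0-2 z=4 -> covers; best now B (z=2)
  D: rows 8-9 cols 0-3 -> outside (row miss)
Winner: B at z=2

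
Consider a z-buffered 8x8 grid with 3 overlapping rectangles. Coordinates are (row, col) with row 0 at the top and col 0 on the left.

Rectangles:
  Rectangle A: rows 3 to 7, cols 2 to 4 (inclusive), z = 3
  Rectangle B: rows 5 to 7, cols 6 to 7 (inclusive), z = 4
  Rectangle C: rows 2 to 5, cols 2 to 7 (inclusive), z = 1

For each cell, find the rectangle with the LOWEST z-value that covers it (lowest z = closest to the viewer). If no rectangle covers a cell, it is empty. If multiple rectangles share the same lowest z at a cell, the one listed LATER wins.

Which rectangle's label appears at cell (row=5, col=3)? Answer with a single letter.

Answer: C

Derivation:
Check cell (5,3):
  A: rows 3-7 cols 2-4 z=3 -> covers; best now A (z=3)
  B: rows 5-7 cols 6-7 -> outside (col miss)
  C: rows 2-5 cols 2-7 z=1 -> covers; best now C (z=1)
Winner: C at z=1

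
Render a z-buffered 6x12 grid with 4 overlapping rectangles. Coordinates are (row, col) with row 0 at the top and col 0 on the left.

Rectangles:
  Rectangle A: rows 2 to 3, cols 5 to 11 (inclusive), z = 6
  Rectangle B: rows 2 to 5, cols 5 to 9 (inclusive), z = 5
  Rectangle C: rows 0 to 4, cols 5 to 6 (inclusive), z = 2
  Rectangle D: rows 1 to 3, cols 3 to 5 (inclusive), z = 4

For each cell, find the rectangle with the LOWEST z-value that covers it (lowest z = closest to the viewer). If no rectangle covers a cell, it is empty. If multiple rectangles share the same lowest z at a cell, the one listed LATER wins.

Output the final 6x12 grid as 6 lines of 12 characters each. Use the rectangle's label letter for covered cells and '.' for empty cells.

.....CC.....
...DDCC.....
...DDCCBBBAA
...DDCCBBBAA
.....CCBBB..
.....BBBBB..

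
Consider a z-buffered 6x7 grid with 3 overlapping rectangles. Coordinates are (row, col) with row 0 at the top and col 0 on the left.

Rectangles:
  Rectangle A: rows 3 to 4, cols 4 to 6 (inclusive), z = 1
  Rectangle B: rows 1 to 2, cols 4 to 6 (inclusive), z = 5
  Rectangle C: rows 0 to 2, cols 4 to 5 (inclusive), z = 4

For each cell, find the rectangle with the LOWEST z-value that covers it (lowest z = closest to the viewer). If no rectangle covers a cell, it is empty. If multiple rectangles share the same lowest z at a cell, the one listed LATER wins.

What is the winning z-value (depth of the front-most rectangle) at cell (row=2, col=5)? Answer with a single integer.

Check cell (2,5):
  A: rows 3-4 cols 4-6 -> outside (row miss)
  B: rows 1-2 cols 4-6 z=5 -> covers; best now B (z=5)
  C: rows 0-2 cols 4-5 z=4 -> covers; best now C (z=4)
Winner: C at z=4

Answer: 4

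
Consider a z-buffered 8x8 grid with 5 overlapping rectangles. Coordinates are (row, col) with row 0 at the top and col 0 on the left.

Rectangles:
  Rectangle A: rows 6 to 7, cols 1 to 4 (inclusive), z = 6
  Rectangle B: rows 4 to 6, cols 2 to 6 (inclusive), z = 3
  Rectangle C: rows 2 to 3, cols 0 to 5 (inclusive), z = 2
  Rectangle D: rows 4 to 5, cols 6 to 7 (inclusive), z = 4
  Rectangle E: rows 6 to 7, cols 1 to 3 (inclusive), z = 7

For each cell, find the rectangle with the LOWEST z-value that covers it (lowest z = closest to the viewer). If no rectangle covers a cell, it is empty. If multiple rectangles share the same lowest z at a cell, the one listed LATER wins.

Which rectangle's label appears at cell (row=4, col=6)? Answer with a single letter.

Check cell (4,6):
  A: rows 6-7 cols 1-4 -> outside (row miss)
  B: rows 4-6 cols 2-6 z=3 -> covers; best now B (z=3)
  C: rows 2-3 cols 0-5 -> outside (row miss)
  D: rows 4-5 cols 6-7 z=4 -> covers; best now B (z=3)
  E: rows 6-7 cols 1-3 -> outside (row miss)
Winner: B at z=3

Answer: B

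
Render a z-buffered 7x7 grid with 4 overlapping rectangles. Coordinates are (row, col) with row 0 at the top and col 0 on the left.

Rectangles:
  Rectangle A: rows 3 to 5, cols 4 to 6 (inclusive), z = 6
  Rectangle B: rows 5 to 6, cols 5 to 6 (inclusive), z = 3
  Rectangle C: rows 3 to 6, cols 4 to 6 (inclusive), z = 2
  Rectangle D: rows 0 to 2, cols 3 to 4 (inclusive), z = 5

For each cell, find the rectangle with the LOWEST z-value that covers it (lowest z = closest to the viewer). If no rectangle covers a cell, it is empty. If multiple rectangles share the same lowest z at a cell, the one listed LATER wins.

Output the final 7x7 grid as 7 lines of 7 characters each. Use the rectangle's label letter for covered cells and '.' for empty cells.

...DD..
...DD..
...DD..
....CCC
....CCC
....CCC
....CCC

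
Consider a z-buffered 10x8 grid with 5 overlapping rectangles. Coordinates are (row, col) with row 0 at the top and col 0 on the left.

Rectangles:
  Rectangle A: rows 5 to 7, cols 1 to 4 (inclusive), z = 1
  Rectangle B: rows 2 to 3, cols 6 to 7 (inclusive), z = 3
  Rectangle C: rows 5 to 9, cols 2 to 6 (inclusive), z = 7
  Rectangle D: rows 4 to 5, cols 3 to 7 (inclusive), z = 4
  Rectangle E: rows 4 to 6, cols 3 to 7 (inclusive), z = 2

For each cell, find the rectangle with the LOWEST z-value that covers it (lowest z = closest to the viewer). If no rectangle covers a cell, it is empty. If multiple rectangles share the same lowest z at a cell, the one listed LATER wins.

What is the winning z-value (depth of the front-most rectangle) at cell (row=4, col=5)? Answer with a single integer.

Answer: 2

Derivation:
Check cell (4,5):
  A: rows 5-7 cols 1-4 -> outside (row miss)
  B: rows 2-3 cols 6-7 -> outside (row miss)
  C: rows 5-9 cols 2-6 -> outside (row miss)
  D: rows 4-5 cols 3-7 z=4 -> covers; best now D (z=4)
  E: rows 4-6 cols 3-7 z=2 -> covers; best now E (z=2)
Winner: E at z=2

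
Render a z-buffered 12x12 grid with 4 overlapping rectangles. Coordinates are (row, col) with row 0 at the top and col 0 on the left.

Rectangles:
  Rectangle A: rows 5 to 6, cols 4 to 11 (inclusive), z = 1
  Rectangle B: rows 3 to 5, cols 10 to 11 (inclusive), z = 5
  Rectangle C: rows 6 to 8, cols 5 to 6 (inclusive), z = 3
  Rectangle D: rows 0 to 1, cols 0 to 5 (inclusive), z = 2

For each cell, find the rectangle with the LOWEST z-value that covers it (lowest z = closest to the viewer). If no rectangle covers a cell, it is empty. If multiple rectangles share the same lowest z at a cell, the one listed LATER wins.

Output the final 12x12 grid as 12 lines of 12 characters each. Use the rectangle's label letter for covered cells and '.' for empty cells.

DDDDDD......
DDDDDD......
............
..........BB
..........BB
....AAAAAAAA
....AAAAAAAA
.....CC.....
.....CC.....
............
............
............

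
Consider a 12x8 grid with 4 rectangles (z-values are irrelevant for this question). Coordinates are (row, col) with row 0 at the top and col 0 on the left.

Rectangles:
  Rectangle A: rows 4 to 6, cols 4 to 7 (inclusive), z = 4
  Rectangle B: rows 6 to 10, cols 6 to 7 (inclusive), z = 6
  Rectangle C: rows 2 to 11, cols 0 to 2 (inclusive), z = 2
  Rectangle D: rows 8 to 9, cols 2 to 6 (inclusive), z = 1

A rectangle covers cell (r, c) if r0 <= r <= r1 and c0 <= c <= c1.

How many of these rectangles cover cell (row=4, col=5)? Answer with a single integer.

Answer: 1

Derivation:
Check cell (4,5):
  A: rows 4-6 cols 4-7 -> covers
  B: rows 6-10 cols 6-7 -> outside (row miss)
  C: rows 2-11 cols 0-2 -> outside (col miss)
  D: rows 8-9 cols 2-6 -> outside (row miss)
Count covering = 1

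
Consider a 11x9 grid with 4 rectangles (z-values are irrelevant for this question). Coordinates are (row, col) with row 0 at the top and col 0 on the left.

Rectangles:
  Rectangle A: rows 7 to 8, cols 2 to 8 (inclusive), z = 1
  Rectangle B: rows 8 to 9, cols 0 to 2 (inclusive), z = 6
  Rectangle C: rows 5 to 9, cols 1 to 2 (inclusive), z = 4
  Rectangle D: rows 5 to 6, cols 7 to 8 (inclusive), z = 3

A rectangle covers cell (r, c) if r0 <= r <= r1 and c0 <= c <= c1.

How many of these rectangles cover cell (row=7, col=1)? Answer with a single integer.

Answer: 1

Derivation:
Check cell (7,1):
  A: rows 7-8 cols 2-8 -> outside (col miss)
  B: rows 8-9 cols 0-2 -> outside (row miss)
  C: rows 5-9 cols 1-2 -> covers
  D: rows 5-6 cols 7-8 -> outside (row miss)
Count covering = 1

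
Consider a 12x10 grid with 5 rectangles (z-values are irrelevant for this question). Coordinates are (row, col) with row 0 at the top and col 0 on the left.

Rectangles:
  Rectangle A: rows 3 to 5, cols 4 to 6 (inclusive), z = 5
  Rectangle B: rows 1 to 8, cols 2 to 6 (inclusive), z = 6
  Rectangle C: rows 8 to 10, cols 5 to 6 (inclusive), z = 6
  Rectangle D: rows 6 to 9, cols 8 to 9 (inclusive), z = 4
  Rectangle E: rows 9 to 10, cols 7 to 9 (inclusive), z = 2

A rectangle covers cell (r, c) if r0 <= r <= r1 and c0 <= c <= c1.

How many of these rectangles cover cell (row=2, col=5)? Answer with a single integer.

Check cell (2,5):
  A: rows 3-5 cols 4-6 -> outside (row miss)
  B: rows 1-8 cols 2-6 -> covers
  C: rows 8-10 cols 5-6 -> outside (row miss)
  D: rows 6-9 cols 8-9 -> outside (row miss)
  E: rows 9-10 cols 7-9 -> outside (row miss)
Count covering = 1

Answer: 1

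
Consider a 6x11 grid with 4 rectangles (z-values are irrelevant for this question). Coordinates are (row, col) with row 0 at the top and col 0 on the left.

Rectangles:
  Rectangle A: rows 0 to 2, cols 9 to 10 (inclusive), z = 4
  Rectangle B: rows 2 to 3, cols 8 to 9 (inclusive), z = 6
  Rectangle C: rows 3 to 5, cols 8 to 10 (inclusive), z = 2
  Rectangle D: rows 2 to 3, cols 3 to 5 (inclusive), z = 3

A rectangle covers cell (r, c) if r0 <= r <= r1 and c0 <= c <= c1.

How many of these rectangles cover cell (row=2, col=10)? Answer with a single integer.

Answer: 1

Derivation:
Check cell (2,10):
  A: rows 0-2 cols 9-10 -> covers
  B: rows 2-3 cols 8-9 -> outside (col miss)
  C: rows 3-5 cols 8-10 -> outside (row miss)
  D: rows 2-3 cols 3-5 -> outside (col miss)
Count covering = 1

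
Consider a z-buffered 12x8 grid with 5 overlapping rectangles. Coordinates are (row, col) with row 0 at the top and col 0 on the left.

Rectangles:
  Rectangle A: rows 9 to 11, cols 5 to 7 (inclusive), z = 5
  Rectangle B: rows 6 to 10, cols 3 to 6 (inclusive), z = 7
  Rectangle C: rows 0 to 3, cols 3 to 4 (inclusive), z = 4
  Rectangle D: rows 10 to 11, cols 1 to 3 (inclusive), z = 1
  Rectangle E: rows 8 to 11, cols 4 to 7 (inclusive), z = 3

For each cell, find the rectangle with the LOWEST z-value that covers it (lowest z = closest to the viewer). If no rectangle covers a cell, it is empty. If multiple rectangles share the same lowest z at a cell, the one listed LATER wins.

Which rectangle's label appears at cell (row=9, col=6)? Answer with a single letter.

Answer: E

Derivation:
Check cell (9,6):
  A: rows 9-11 cols 5-7 z=5 -> covers; best now A (z=5)
  B: rows 6-10 cols 3-6 z=7 -> covers; best now A (z=5)
  C: rows 0-3 cols 3-4 -> outside (row miss)
  D: rows 10-11 cols 1-3 -> outside (row miss)
  E: rows 8-11 cols 4-7 z=3 -> covers; best now E (z=3)
Winner: E at z=3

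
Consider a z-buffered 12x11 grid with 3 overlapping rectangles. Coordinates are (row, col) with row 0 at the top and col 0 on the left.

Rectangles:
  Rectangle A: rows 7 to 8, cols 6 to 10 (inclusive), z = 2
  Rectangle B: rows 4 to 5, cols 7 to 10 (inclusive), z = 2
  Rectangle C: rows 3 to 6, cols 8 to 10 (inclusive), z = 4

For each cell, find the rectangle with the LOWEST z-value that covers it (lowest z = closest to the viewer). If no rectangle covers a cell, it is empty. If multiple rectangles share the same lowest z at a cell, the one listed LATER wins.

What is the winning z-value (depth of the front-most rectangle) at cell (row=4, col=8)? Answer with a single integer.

Check cell (4,8):
  A: rows 7-8 cols 6-10 -> outside (row miss)
  B: rows 4-5 cols 7-10 z=2 -> covers; best now B (z=2)
  C: rows 3-6 cols 8-10 z=4 -> covers; best now B (z=2)
Winner: B at z=2

Answer: 2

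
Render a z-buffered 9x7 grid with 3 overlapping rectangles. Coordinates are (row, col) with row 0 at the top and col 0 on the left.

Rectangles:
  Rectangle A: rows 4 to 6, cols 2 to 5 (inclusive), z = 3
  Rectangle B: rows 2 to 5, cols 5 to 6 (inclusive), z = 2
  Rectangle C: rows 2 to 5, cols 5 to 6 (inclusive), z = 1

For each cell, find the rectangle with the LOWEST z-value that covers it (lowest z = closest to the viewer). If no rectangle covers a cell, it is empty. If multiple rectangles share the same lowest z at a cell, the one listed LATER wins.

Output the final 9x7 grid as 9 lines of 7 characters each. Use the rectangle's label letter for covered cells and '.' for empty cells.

.......
.......
.....CC
.....CC
..AAACC
..AAACC
..AAAA.
.......
.......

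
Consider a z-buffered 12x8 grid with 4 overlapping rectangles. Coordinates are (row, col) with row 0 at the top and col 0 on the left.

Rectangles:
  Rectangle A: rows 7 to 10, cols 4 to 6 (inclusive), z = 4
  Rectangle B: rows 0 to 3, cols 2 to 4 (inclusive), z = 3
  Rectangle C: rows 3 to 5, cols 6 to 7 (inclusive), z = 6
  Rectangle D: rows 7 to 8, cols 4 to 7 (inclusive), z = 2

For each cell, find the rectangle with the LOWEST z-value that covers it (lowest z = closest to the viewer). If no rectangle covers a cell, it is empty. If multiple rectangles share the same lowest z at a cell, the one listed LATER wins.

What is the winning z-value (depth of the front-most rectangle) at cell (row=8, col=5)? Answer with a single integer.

Answer: 2

Derivation:
Check cell (8,5):
  A: rows 7-10 cols 4-6 z=4 -> covers; best now A (z=4)
  B: rows 0-3 cols 2-4 -> outside (row miss)
  C: rows 3-5 cols 6-7 -> outside (row miss)
  D: rows 7-8 cols 4-7 z=2 -> covers; best now D (z=2)
Winner: D at z=2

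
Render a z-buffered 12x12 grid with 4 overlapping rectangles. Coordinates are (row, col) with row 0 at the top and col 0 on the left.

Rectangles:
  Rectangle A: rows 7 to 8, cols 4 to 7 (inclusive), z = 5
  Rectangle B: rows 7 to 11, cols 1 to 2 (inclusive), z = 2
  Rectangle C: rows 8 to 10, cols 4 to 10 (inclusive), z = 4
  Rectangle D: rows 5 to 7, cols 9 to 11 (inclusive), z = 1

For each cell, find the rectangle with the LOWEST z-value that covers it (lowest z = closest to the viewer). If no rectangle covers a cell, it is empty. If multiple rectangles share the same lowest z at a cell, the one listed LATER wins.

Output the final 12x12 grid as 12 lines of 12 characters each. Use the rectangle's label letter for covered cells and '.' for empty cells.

............
............
............
............
............
.........DDD
.........DDD
.BB.AAAA.DDD
.BB.CCCCCCC.
.BB.CCCCCCC.
.BB.CCCCCCC.
.BB.........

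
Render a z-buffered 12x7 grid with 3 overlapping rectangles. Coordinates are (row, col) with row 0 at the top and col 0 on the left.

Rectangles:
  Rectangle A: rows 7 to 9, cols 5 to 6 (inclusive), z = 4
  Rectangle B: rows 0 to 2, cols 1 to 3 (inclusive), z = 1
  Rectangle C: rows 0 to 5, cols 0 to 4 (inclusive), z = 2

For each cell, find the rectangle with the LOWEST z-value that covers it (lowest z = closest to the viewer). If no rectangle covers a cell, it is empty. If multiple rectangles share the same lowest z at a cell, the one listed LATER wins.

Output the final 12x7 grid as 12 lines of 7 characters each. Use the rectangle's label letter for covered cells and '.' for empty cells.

CBBBC..
CBBBC..
CBBBC..
CCCCC..
CCCCC..
CCCCC..
.......
.....AA
.....AA
.....AA
.......
.......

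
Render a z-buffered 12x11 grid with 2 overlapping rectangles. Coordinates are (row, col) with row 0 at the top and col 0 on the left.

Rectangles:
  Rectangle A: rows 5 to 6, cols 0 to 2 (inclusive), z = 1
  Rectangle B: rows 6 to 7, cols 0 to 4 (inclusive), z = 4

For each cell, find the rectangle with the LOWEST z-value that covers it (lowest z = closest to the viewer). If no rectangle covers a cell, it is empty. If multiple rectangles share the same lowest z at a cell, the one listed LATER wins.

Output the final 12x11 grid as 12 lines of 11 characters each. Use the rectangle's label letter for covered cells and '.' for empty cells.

...........
...........
...........
...........
...........
AAA........
AAABB......
BBBBB......
...........
...........
...........
...........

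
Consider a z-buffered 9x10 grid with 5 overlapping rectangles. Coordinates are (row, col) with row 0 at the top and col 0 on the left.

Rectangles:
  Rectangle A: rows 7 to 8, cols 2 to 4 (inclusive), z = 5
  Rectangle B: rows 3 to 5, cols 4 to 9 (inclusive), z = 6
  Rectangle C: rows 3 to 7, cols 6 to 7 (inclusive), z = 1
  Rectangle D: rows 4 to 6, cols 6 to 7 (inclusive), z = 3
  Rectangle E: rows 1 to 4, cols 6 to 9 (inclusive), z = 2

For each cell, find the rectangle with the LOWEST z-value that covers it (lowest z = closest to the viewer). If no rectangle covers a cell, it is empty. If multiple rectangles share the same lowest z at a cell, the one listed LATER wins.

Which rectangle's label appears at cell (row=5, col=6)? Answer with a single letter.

Answer: C

Derivation:
Check cell (5,6):
  A: rows 7-8 cols 2-4 -> outside (row miss)
  B: rows 3-5 cols 4-9 z=6 -> covers; best now B (z=6)
  C: rows 3-7 cols 6-7 z=1 -> covers; best now C (z=1)
  D: rows 4-6 cols 6-7 z=3 -> covers; best now C (z=1)
  E: rows 1-4 cols 6-9 -> outside (row miss)
Winner: C at z=1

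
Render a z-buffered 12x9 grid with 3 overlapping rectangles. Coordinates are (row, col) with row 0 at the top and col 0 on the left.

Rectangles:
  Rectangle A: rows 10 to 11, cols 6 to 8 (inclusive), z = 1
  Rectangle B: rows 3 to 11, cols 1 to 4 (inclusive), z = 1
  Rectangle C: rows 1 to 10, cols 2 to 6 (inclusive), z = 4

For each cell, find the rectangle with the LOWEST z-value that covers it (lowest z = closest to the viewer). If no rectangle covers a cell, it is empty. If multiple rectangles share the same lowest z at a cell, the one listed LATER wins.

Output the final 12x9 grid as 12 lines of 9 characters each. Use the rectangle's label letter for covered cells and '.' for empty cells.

.........
..CCCCC..
..CCCCC..
.BBBBCC..
.BBBBCC..
.BBBBCC..
.BBBBCC..
.BBBBCC..
.BBBBCC..
.BBBBCC..
.BBBBCAAA
.BBBB.AAA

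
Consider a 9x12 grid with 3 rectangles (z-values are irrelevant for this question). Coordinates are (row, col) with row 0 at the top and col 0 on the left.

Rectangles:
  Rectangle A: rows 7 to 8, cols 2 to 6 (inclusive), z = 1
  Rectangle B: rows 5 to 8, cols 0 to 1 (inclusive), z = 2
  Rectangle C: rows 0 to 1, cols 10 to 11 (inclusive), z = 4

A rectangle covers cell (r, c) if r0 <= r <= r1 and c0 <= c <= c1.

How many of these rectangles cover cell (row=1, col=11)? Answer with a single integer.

Check cell (1,11):
  A: rows 7-8 cols 2-6 -> outside (row miss)
  B: rows 5-8 cols 0-1 -> outside (row miss)
  C: rows 0-1 cols 10-11 -> covers
Count covering = 1

Answer: 1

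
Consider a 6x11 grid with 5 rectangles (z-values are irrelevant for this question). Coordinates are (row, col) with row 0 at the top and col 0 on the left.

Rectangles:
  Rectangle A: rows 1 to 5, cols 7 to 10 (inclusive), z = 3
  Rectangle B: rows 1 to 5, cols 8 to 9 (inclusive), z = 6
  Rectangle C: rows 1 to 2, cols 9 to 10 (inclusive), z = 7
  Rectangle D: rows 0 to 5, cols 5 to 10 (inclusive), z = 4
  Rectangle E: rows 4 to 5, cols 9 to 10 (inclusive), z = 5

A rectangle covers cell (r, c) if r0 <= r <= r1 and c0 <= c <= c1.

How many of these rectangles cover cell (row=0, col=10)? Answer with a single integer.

Check cell (0,10):
  A: rows 1-5 cols 7-10 -> outside (row miss)
  B: rows 1-5 cols 8-9 -> outside (row miss)
  C: rows 1-2 cols 9-10 -> outside (row miss)
  D: rows 0-5 cols 5-10 -> covers
  E: rows 4-5 cols 9-10 -> outside (row miss)
Count covering = 1

Answer: 1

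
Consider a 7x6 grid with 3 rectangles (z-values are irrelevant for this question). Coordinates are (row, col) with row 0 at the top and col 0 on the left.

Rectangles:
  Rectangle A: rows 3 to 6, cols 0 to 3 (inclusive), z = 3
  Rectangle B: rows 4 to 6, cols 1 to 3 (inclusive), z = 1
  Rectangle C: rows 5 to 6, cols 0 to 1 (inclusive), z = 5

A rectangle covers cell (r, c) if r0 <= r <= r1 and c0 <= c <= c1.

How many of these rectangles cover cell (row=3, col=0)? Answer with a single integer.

Answer: 1

Derivation:
Check cell (3,0):
  A: rows 3-6 cols 0-3 -> covers
  B: rows 4-6 cols 1-3 -> outside (row miss)
  C: rows 5-6 cols 0-1 -> outside (row miss)
Count covering = 1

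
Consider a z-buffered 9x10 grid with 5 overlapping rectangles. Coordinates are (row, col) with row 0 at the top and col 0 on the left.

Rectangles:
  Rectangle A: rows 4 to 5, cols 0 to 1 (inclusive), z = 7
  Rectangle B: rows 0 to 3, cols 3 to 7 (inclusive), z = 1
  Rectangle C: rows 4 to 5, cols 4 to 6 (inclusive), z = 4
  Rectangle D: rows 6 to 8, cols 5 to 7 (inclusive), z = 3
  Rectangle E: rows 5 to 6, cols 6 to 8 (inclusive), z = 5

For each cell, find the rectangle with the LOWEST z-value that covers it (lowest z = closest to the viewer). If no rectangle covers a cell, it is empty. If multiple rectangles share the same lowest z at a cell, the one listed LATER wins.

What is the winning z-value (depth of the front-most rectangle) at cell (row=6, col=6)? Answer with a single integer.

Check cell (6,6):
  A: rows 4-5 cols 0-1 -> outside (row miss)
  B: rows 0-3 cols 3-7 -> outside (row miss)
  C: rows 4-5 cols 4-6 -> outside (row miss)
  D: rows 6-8 cols 5-7 z=3 -> covers; best now D (z=3)
  E: rows 5-6 cols 6-8 z=5 -> covers; best now D (z=3)
Winner: D at z=3

Answer: 3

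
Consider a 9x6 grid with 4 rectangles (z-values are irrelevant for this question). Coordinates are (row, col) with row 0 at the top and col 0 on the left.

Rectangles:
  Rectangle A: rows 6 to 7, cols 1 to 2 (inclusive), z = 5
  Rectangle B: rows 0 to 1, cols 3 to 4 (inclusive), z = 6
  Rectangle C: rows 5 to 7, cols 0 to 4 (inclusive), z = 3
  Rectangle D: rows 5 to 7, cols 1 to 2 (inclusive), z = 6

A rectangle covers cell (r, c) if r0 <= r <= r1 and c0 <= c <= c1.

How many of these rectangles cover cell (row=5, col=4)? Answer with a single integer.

Check cell (5,4):
  A: rows 6-7 cols 1-2 -> outside (row miss)
  B: rows 0-1 cols 3-4 -> outside (row miss)
  C: rows 5-7 cols 0-4 -> covers
  D: rows 5-7 cols 1-2 -> outside (col miss)
Count covering = 1

Answer: 1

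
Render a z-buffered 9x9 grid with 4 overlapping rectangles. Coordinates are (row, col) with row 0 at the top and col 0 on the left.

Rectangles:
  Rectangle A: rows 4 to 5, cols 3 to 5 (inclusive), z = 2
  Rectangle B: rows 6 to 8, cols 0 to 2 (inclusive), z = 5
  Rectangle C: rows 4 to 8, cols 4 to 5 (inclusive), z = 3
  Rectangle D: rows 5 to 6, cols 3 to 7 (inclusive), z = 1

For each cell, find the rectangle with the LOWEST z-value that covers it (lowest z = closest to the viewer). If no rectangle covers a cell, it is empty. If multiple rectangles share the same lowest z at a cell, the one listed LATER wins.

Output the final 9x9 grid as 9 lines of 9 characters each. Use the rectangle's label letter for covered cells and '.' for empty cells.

.........
.........
.........
.........
...AAA...
...DDDDD.
BBBDDDDD.
BBB.CC...
BBB.CC...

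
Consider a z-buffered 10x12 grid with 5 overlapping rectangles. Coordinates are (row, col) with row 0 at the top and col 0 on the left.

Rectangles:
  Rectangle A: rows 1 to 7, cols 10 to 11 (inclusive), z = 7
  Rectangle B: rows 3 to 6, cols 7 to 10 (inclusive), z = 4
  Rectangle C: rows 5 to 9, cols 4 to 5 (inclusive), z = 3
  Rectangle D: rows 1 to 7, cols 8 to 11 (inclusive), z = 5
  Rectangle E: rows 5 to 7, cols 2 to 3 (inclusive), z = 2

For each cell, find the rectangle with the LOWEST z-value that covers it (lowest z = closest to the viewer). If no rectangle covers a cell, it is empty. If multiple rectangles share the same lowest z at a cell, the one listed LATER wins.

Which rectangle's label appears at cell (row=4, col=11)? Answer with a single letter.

Answer: D

Derivation:
Check cell (4,11):
  A: rows 1-7 cols 10-11 z=7 -> covers; best now A (z=7)
  B: rows 3-6 cols 7-10 -> outside (col miss)
  C: rows 5-9 cols 4-5 -> outside (row miss)
  D: rows 1-7 cols 8-11 z=5 -> covers; best now D (z=5)
  E: rows 5-7 cols 2-3 -> outside (row miss)
Winner: D at z=5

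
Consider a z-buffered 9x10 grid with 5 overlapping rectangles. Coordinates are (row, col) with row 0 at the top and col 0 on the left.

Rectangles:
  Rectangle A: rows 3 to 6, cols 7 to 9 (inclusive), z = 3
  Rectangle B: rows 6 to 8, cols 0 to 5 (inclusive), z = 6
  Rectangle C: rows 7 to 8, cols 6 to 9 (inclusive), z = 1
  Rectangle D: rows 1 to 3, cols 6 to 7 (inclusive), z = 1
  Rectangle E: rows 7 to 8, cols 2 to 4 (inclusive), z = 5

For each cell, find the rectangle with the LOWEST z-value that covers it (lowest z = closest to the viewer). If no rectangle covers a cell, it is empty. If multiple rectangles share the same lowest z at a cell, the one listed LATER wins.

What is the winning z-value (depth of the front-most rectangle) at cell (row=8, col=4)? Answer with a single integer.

Answer: 5

Derivation:
Check cell (8,4):
  A: rows 3-6 cols 7-9 -> outside (row miss)
  B: rows 6-8 cols 0-5 z=6 -> covers; best now B (z=6)
  C: rows 7-8 cols 6-9 -> outside (col miss)
  D: rows 1-3 cols 6-7 -> outside (row miss)
  E: rows 7-8 cols 2-4 z=5 -> covers; best now E (z=5)
Winner: E at z=5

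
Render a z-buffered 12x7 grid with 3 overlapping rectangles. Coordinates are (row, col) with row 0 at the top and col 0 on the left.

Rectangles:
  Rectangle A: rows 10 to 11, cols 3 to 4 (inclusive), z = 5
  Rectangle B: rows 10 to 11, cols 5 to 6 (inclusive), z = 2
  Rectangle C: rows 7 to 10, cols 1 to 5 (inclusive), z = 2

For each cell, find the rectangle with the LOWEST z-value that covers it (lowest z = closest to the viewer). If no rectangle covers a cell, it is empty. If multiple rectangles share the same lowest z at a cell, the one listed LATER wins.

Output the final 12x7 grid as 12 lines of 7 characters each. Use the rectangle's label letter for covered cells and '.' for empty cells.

.......
.......
.......
.......
.......
.......
.......
.CCCCC.
.CCCCC.
.CCCCC.
.CCCCCB
...AABB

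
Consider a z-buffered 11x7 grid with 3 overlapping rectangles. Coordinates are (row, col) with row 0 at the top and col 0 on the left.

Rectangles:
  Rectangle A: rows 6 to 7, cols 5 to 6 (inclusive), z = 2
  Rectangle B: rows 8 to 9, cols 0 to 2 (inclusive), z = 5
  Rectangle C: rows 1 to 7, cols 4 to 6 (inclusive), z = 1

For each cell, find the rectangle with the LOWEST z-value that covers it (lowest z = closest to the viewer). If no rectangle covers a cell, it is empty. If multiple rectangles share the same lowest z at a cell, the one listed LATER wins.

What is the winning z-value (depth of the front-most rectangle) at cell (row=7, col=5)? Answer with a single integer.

Check cell (7,5):
  A: rows 6-7 cols 5-6 z=2 -> covers; best now A (z=2)
  B: rows 8-9 cols 0-2 -> outside (row miss)
  C: rows 1-7 cols 4-6 z=1 -> covers; best now C (z=1)
Winner: C at z=1

Answer: 1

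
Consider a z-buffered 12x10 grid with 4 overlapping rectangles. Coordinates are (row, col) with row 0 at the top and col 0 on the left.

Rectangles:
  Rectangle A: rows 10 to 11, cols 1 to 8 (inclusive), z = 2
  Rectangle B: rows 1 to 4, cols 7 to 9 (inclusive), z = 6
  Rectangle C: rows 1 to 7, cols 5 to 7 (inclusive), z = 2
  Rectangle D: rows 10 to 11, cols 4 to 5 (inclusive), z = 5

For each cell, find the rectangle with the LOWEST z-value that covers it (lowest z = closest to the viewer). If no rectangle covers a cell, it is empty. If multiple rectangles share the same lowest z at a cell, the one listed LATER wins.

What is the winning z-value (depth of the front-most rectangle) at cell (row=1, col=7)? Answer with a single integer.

Answer: 2

Derivation:
Check cell (1,7):
  A: rows 10-11 cols 1-8 -> outside (row miss)
  B: rows 1-4 cols 7-9 z=6 -> covers; best now B (z=6)
  C: rows 1-7 cols 5-7 z=2 -> covers; best now C (z=2)
  D: rows 10-11 cols 4-5 -> outside (row miss)
Winner: C at z=2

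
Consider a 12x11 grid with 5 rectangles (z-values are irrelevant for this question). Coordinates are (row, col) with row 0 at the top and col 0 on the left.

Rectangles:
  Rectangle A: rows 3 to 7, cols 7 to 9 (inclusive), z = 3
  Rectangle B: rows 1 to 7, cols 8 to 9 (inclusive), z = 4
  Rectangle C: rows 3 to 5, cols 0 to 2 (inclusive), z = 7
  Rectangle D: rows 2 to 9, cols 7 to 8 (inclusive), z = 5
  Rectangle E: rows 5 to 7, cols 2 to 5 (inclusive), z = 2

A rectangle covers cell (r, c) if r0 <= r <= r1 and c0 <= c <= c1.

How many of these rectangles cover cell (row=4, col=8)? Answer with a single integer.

Answer: 3

Derivation:
Check cell (4,8):
  A: rows 3-7 cols 7-9 -> covers
  B: rows 1-7 cols 8-9 -> covers
  C: rows 3-5 cols 0-2 -> outside (col miss)
  D: rows 2-9 cols 7-8 -> covers
  E: rows 5-7 cols 2-5 -> outside (row miss)
Count covering = 3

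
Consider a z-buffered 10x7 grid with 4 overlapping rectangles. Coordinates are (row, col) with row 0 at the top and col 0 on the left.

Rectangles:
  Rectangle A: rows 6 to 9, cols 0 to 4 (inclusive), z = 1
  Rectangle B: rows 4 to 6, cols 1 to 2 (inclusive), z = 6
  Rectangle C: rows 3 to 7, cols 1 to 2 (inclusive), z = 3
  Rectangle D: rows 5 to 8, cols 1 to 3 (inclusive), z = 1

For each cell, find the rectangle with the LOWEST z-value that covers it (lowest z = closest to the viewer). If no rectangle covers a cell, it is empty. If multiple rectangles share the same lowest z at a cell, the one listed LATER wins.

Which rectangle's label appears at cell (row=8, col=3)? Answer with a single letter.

Check cell (8,3):
  A: rows 6-9 cols 0-4 z=1 -> covers; best now A (z=1)
  B: rows 4-6 cols 1-2 -> outside (row miss)
  C: rows 3-7 cols 1-2 -> outside (row miss)
  D: rows 5-8 cols 1-3 z=1 -> covers; best now D (z=1)
Winner: D at z=1

Answer: D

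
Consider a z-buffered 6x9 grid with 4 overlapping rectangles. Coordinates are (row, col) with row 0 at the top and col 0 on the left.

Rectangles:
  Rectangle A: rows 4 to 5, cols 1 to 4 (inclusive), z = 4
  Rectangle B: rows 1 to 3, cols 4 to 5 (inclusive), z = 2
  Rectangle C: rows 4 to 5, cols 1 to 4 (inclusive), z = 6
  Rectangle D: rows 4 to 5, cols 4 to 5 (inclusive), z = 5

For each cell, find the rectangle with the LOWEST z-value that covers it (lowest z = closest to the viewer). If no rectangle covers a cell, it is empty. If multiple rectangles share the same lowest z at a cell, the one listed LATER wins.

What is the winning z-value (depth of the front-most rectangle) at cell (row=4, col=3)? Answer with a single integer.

Answer: 4

Derivation:
Check cell (4,3):
  A: rows 4-5 cols 1-4 z=4 -> covers; best now A (z=4)
  B: rows 1-3 cols 4-5 -> outside (row miss)
  C: rows 4-5 cols 1-4 z=6 -> covers; best now A (z=4)
  D: rows 4-5 cols 4-5 -> outside (col miss)
Winner: A at z=4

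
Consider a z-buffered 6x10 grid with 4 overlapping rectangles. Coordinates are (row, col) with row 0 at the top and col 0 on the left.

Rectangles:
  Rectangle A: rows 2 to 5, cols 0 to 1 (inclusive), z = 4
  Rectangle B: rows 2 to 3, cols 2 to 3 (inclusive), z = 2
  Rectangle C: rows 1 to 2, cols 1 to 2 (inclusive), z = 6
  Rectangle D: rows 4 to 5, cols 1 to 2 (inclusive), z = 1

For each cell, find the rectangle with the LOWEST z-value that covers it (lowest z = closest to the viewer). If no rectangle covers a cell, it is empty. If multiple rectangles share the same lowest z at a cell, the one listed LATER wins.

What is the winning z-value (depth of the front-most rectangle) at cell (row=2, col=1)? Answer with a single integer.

Check cell (2,1):
  A: rows 2-5 cols 0-1 z=4 -> covers; best now A (z=4)
  B: rows 2-3 cols 2-3 -> outside (col miss)
  C: rows 1-2 cols 1-2 z=6 -> covers; best now A (z=4)
  D: rows 4-5 cols 1-2 -> outside (row miss)
Winner: A at z=4

Answer: 4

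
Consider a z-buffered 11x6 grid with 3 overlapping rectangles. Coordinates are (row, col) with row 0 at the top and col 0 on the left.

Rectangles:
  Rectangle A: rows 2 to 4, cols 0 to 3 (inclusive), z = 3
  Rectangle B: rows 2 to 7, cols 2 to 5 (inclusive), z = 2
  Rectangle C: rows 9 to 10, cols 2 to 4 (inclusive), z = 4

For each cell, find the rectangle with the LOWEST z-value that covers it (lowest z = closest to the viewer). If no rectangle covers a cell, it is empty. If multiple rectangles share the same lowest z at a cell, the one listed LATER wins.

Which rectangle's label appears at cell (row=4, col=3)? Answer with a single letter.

Check cell (4,3):
  A: rows 2-4 cols 0-3 z=3 -> covers; best now A (z=3)
  B: rows 2-7 cols 2-5 z=2 -> covers; best now B (z=2)
  C: rows 9-10 cols 2-4 -> outside (row miss)
Winner: B at z=2

Answer: B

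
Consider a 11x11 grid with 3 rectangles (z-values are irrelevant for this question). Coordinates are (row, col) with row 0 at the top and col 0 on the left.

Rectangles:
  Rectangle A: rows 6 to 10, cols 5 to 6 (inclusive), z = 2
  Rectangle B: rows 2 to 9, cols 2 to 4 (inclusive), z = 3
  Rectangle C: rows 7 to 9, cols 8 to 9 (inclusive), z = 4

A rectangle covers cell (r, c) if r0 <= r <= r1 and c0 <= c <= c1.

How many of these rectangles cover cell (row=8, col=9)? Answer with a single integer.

Answer: 1

Derivation:
Check cell (8,9):
  A: rows 6-10 cols 5-6 -> outside (col miss)
  B: rows 2-9 cols 2-4 -> outside (col miss)
  C: rows 7-9 cols 8-9 -> covers
Count covering = 1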